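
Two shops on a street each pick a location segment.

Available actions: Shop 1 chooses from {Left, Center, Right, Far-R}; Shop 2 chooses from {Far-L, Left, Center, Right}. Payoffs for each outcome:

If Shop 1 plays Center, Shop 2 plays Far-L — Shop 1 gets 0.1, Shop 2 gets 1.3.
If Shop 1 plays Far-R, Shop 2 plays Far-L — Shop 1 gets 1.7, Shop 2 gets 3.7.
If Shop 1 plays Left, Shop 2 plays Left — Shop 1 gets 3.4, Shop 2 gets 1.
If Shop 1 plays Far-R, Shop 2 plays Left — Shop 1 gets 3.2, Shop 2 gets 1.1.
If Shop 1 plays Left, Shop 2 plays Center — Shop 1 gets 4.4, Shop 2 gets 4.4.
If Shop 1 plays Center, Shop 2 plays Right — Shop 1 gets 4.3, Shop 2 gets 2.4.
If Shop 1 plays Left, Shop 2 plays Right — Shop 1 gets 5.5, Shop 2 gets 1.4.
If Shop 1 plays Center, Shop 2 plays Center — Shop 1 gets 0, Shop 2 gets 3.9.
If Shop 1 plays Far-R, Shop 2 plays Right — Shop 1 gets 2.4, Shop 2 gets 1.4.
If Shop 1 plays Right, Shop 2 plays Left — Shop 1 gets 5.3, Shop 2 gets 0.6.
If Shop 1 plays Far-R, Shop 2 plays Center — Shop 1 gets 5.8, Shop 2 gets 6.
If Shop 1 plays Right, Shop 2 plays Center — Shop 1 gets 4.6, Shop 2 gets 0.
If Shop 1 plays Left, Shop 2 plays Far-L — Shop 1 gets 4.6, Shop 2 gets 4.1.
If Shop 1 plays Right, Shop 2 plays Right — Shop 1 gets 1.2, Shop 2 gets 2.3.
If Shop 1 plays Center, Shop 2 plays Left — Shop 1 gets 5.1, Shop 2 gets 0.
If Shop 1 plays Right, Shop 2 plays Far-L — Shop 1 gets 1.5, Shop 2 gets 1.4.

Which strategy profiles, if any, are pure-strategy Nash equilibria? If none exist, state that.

The unique pure-strategy Nash equilibrium is (Far-R, Center).

(Left, Far-L): Shop 2 can switch to Center (4.1 → 4.4). Not NE.
(Left, Left): Shop 1 can switch to Center (3.4 → 5.1). Not NE.
(Left, Center): Shop 1 can switch to Right (4.4 → 4.6). Not NE.
(Left, Right): Shop 2 can switch to Far-L (1.4 → 4.1). Not NE.
(Center, Far-L): Shop 1 can switch to Left (0.1 → 4.6). Not NE.
(Center, Left): Shop 1 can switch to Right (5.1 → 5.3). Not NE.
(Center, Center): Shop 1 can switch to Left (0 → 4.4). Not NE.
(Center, Right): Shop 1 can switch to Left (4.3 → 5.5). Not NE.
(Right, Far-L): Shop 1 can switch to Left (1.5 → 4.6). Not NE.
(Right, Left): Shop 2 can switch to Far-L (0.6 → 1.4). Not NE.
(Far-R, Center): Shop 1 gets 5.8, best alternative 4.6; Shop 2 gets 6, best alternative 3.7. No profitable deviation — NE.
(The remaining 5 profiles each have a profitable deviation by the same check.)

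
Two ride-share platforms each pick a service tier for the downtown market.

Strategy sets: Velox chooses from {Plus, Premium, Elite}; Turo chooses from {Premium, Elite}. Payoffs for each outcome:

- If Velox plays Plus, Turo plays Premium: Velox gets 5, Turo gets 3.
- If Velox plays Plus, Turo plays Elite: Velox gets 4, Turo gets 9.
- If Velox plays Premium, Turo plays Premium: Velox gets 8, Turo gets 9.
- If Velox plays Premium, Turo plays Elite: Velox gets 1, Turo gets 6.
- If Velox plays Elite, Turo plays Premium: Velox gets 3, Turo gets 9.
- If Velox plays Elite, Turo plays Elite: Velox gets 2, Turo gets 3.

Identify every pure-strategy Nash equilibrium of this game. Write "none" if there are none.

Pure-strategy Nash equilibria: (Plus, Elite); (Premium, Premium)

Velox against Premium: payoffs 5, 8, 3 → best response Premium.
Velox against Elite: payoffs 4, 1, 2 → best response Plus.
Turo against Plus: payoffs 3, 9 → best response Elite.
Turo against Premium: payoffs 9, 6 → best response Premium.
Turo against Elite: payoffs 9, 3 → best response Premium.
Mutual best responses: (Plus, Elite); (Premium, Premium).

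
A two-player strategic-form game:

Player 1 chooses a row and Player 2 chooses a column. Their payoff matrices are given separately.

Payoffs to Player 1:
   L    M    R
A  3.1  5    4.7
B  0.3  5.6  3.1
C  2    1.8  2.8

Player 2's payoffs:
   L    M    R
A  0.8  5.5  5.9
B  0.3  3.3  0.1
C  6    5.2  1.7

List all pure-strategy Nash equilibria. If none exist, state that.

Pure-strategy Nash equilibria: (A, R) and (B, M)

Mark each player's best response to every combination of opponents' strategies; a profile where every player is best-responding is a pure Nash equilibrium.
Player 1 against L: payoffs 3.1, 0.3, 2 → best response A.
Player 1 against M: payoffs 5, 5.6, 1.8 → best response B.
Player 1 against R: payoffs 4.7, 3.1, 2.8 → best response A.
Player 2 against A: payoffs 0.8, 5.5, 5.9 → best response R.
Player 2 against B: payoffs 0.3, 3.3, 0.1 → best response M.
Player 2 against C: payoffs 6, 5.2, 1.7 → best response L.
Mutual best responses: (A, R); (B, M).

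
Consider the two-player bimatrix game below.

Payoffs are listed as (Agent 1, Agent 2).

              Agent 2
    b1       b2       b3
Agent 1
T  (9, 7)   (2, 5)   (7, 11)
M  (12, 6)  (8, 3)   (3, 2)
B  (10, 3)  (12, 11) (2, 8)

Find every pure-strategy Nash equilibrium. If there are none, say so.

(T, b1): Agent 1 can switch to M (9 → 12). Not NE.
(T, b2): Agent 1 can switch to M (2 → 8). Not NE.
(T, b3): Agent 1 gets 7, best alternative 3; Agent 2 gets 11, best alternative 7. No profitable deviation — NE.
(M, b1): Agent 1 gets 12, best alternative 10; Agent 2 gets 6, best alternative 3. No profitable deviation — NE.
(M, b2): Agent 1 can switch to B (8 → 12). Not NE.
(M, b3): Agent 1 can switch to T (3 → 7). Not NE.
(B, b1): Agent 1 can switch to M (10 → 12). Not NE.
(B, b2): Agent 1 gets 12, best alternative 8; Agent 2 gets 11, best alternative 8. No profitable deviation — NE.
(B, b3): Agent 1 can switch to T (2 → 7). Not NE.

(T, b3); (M, b1); (B, b2)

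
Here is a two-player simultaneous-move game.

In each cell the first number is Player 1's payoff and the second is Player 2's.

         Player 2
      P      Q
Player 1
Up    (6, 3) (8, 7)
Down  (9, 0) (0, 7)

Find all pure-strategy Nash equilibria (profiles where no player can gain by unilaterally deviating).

Player 1 against P: payoffs 6, 9 → best response Down.
Player 1 against Q: payoffs 8, 0 → best response Up.
Player 2 against Up: payoffs 3, 7 → best response Q.
Player 2 against Down: payoffs 0, 7 → best response Q.
Mutual best responses: (Up, Q).

(Up, Q)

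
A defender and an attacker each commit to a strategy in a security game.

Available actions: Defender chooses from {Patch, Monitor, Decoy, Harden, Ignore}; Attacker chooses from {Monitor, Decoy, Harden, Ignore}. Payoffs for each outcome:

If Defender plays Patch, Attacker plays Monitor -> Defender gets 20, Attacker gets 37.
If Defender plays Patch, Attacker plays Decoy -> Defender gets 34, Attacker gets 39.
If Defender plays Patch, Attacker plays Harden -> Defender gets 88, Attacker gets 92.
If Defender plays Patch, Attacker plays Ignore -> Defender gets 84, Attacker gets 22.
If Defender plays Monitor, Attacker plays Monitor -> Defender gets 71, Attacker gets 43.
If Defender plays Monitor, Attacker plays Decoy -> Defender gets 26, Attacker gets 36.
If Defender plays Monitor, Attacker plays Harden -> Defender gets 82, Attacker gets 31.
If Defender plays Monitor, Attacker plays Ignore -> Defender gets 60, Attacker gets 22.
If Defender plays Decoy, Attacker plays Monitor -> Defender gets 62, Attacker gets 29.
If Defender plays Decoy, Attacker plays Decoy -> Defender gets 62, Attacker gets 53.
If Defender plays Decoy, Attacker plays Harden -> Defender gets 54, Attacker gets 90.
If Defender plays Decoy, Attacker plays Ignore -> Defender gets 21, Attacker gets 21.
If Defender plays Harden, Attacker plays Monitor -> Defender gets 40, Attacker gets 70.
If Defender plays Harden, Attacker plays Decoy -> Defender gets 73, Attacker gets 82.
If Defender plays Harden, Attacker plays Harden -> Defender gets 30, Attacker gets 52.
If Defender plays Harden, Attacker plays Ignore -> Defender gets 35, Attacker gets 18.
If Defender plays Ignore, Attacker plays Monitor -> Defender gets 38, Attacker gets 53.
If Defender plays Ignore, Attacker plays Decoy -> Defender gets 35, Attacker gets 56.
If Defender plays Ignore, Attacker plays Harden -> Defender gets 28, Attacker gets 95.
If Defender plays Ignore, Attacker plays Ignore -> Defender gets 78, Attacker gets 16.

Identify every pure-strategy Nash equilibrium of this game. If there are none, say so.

Pure-strategy Nash equilibria: (Patch, Harden); (Monitor, Monitor); (Harden, Decoy)

For each strategy profile, look for a profitable unilateral deviation.
(Patch, Monitor): Defender can switch to Monitor (20 → 71). Not NE.
(Patch, Decoy): Defender can switch to Decoy (34 → 62). Not NE.
(Patch, Harden): Defender gets 88, best alternative 82; Attacker gets 92, best alternative 39. No profitable deviation — NE.
(Patch, Ignore): Attacker can switch to Monitor (22 → 37). Not NE.
(Monitor, Monitor): Defender gets 71, best alternative 62; Attacker gets 43, best alternative 36. No profitable deviation — NE.
(Monitor, Decoy): Defender can switch to Patch (26 → 34). Not NE.
(Monitor, Harden): Defender can switch to Patch (82 → 88). Not NE.
(Monitor, Ignore): Defender can switch to Patch (60 → 84). Not NE.
(Decoy, Monitor): Defender can switch to Monitor (62 → 71). Not NE.
(Decoy, Decoy): Defender can switch to Harden (62 → 73). Not NE.
(Decoy, Harden): Defender can switch to Patch (54 → 88). Not NE.
(Decoy, Ignore): Defender can switch to Patch (21 → 84). Not NE.
(Harden, Decoy): Defender gets 73, best alternative 62; Attacker gets 82, best alternative 70. No profitable deviation — NE.
(The remaining 7 profiles each have a profitable deviation by the same check.)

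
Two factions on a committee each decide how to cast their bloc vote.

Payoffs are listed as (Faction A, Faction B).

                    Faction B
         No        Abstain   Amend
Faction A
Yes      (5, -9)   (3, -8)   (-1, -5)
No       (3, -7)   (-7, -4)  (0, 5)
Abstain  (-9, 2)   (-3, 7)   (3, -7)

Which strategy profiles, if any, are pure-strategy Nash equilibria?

For each player, find the best response to each opponent profile; mutual best responses are the pure NE.
Faction A against No: payoffs 5, 3, -9 → best response Yes.
Faction A against Abstain: payoffs 3, -7, -3 → best response Yes.
Faction A against Amend: payoffs -1, 0, 3 → best response Abstain.
Faction B against Yes: payoffs -9, -8, -5 → best response Amend.
Faction B against No: payoffs -7, -4, 5 → best response Amend.
Faction B against Abstain: payoffs 2, 7, -7 → best response Abstain.
No profile is a mutual best response for all players.

No pure-strategy Nash equilibrium.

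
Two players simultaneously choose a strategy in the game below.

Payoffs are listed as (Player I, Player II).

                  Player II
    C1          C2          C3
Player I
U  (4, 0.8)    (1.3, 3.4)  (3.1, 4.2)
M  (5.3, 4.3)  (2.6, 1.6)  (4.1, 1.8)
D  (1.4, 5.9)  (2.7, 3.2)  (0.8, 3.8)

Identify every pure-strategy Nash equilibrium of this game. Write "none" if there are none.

(M, C1)

(U, C1): Player I can switch to M (4 → 5.3). Not NE.
(U, C2): Player I can switch to M (1.3 → 2.6). Not NE.
(U, C3): Player I can switch to M (3.1 → 4.1). Not NE.
(M, C1): Player I gets 5.3, best alternative 4; Player II gets 4.3, best alternative 1.8. No profitable deviation — NE.
(M, C2): Player I can switch to D (2.6 → 2.7). Not NE.
(M, C3): Player II can switch to C1 (1.8 → 4.3). Not NE.
(D, C1): Player I can switch to U (1.4 → 4). Not NE.
(The remaining 2 profiles each have a profitable deviation by the same check.)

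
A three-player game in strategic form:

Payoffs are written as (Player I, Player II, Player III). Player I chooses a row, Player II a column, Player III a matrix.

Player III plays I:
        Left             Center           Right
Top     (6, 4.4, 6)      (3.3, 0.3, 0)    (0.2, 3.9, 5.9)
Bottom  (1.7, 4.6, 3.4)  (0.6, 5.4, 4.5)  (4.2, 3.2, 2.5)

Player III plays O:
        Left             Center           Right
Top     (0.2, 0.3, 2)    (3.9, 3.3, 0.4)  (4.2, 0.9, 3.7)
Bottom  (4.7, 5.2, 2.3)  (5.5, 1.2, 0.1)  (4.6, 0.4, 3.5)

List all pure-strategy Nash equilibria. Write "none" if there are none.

Pure NE: (Top, Left, I)

For each strategy profile, look for a profitable unilateral deviation.
(Top, Left, I): Player I gets 6, best alternative 1.7; Player II gets 4.4, best alternative 3.9; Player III gets 6, best alternative 2. No profitable deviation — NE.
(Top, Left, O): Player I can switch to Bottom (0.2 → 4.7). Not NE.
(Top, Center, I): Player II can switch to Left (0.3 → 4.4). Not NE.
(Top, Center, O): Player I can switch to Bottom (3.9 → 5.5). Not NE.
(Top, Right, I): Player I can switch to Bottom (0.2 → 4.2). Not NE.
(Top, Right, O): Player I can switch to Bottom (4.2 → 4.6). Not NE.
(Bottom, Left, I): Player I can switch to Top (1.7 → 6). Not NE.
(The remaining 5 profiles each have a profitable deviation by the same check.)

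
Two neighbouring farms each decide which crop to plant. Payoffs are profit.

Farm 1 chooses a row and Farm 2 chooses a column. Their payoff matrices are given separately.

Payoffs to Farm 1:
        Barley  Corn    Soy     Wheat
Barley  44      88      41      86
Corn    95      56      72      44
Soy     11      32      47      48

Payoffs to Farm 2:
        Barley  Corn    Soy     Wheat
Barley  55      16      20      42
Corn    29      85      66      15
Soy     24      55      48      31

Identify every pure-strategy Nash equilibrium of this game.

none

Mark each player's best response to every combination of opponents' strategies; a profile where every player is best-responding is a pure Nash equilibrium.
Farm 1 against Barley: payoffs 44, 95, 11 → best response Corn.
Farm 1 against Corn: payoffs 88, 56, 32 → best response Barley.
Farm 1 against Soy: payoffs 41, 72, 47 → best response Corn.
Farm 1 against Wheat: payoffs 86, 44, 48 → best response Barley.
Farm 2 against Barley: payoffs 55, 16, 20, 42 → best response Barley.
Farm 2 against Corn: payoffs 29, 85, 66, 15 → best response Corn.
Farm 2 against Soy: payoffs 24, 55, 48, 31 → best response Corn.
No profile is a mutual best response for all players.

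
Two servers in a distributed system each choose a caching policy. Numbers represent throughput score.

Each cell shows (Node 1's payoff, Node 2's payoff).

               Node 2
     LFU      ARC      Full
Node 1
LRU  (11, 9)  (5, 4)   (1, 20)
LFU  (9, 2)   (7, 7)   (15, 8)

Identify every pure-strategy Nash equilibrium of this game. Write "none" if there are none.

The unique pure-strategy Nash equilibrium is (LFU, Full).

Mark each player's best response to every combination of opponents' strategies; a profile where every player is best-responding is a pure Nash equilibrium.
Node 1 against LFU: payoffs 11, 9 → best response LRU.
Node 1 against ARC: payoffs 5, 7 → best response LFU.
Node 1 against Full: payoffs 1, 15 → best response LFU.
Node 2 against LRU: payoffs 9, 4, 20 → best response Full.
Node 2 against LFU: payoffs 2, 7, 8 → best response Full.
Mutual best responses: (LFU, Full).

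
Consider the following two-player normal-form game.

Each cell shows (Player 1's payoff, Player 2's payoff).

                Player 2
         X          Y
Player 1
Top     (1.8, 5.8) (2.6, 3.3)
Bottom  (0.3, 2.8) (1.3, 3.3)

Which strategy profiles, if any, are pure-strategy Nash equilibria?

The unique pure-strategy Nash equilibrium is (Top, X).

Player 1 against X: payoffs 1.8, 0.3 → best response Top.
Player 1 against Y: payoffs 2.6, 1.3 → best response Top.
Player 2 against Top: payoffs 5.8, 3.3 → best response X.
Player 2 against Bottom: payoffs 2.8, 3.3 → best response Y.
Mutual best responses: (Top, X).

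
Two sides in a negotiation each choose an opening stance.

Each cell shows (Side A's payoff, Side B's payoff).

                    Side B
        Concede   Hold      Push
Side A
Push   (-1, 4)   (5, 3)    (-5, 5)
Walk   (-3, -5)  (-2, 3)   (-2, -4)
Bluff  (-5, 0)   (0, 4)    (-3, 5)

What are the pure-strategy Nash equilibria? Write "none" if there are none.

none

Mark each player's best response to every combination of opponents' strategies; a profile where every player is best-responding is a pure Nash equilibrium.
Side A against Concede: payoffs -1, -3, -5 → best response Push.
Side A against Hold: payoffs 5, -2, 0 → best response Push.
Side A against Push: payoffs -5, -2, -3 → best response Walk.
Side B against Push: payoffs 4, 3, 5 → best response Push.
Side B against Walk: payoffs -5, 3, -4 → best response Hold.
Side B against Bluff: payoffs 0, 4, 5 → best response Push.
No profile is a mutual best response for all players.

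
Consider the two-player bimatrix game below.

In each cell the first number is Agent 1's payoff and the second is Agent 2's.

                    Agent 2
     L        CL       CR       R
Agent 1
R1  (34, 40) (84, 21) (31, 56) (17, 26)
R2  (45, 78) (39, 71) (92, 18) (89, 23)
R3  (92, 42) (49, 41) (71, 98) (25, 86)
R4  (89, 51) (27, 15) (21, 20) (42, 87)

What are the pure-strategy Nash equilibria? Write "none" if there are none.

No pure-strategy Nash equilibrium.

Agent 1 against L: payoffs 34, 45, 92, 89 → best response R3.
Agent 1 against CL: payoffs 84, 39, 49, 27 → best response R1.
Agent 1 against CR: payoffs 31, 92, 71, 21 → best response R2.
Agent 1 against R: payoffs 17, 89, 25, 42 → best response R2.
Agent 2 against R1: payoffs 40, 21, 56, 26 → best response CR.
Agent 2 against R2: payoffs 78, 71, 18, 23 → best response L.
Agent 2 against R3: payoffs 42, 41, 98, 86 → best response CR.
Agent 2 against R4: payoffs 51, 15, 20, 87 → best response R.
No profile is a mutual best response for all players.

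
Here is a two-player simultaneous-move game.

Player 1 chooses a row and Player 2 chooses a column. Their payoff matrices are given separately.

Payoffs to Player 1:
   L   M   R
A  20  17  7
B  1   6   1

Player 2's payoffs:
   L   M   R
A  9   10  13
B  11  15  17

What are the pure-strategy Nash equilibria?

(A, R)

Check each profile: it is a Nash equilibrium iff no player can strictly gain by switching unilaterally.
(A, L): Player 2 can switch to M (9 → 10). Not NE.
(A, M): Player 2 can switch to R (10 → 13). Not NE.
(A, R): Player 1 gets 7, best alternative 1; Player 2 gets 13, best alternative 10. No profitable deviation — NE.
(B, L): Player 1 can switch to A (1 → 20). Not NE.
(B, M): Player 1 can switch to A (6 → 17). Not NE.
(B, R): Player 1 can switch to A (1 → 7). Not NE.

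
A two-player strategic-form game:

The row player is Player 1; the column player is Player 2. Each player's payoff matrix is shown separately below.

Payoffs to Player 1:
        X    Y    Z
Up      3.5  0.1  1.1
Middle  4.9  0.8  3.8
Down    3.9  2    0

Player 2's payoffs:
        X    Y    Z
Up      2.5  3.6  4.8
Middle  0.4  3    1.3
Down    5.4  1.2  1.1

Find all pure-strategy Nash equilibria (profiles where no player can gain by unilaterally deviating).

There is no pure-strategy Nash equilibrium.

Mark each player's best response to every combination of opponents' strategies; a profile where every player is best-responding is a pure Nash equilibrium.
Player 1 against X: payoffs 3.5, 4.9, 3.9 → best response Middle.
Player 1 against Y: payoffs 0.1, 0.8, 2 → best response Down.
Player 1 against Z: payoffs 1.1, 3.8, 0 → best response Middle.
Player 2 against Up: payoffs 2.5, 3.6, 4.8 → best response Z.
Player 2 against Middle: payoffs 0.4, 3, 1.3 → best response Y.
Player 2 against Down: payoffs 5.4, 1.2, 1.1 → best response X.
No profile is a mutual best response for all players.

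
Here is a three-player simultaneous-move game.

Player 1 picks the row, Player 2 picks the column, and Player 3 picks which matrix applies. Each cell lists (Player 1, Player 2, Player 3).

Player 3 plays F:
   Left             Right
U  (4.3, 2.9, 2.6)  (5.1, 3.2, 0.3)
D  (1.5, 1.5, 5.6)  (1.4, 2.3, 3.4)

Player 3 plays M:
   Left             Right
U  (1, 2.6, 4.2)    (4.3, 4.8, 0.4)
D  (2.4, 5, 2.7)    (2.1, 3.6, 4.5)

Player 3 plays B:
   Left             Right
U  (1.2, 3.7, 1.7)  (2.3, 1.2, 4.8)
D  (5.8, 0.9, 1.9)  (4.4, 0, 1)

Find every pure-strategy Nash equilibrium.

Player 1 against (Left, F): payoffs 4.3, 1.5 → best response U.
Player 1 against (Left, M): payoffs 1, 2.4 → best response D.
Player 1 against (Left, B): payoffs 1.2, 5.8 → best response D.
Player 1 against (Right, F): payoffs 5.1, 1.4 → best response U.
Player 1 against (Right, M): payoffs 4.3, 2.1 → best response U.
Player 1 against (Right, B): payoffs 2.3, 4.4 → best response D.
Player 2 against (U, F): payoffs 2.9, 3.2 → best response Right.
Player 2 against (U, M): payoffs 2.6, 4.8 → best response Right.
Player 2 against (U, B): payoffs 3.7, 1.2 → best response Left.
Player 2 against (D, F): payoffs 1.5, 2.3 → best response Right.
Player 2 against (D, M): payoffs 5, 3.6 → best response Left.
Player 2 against (D, B): payoffs 0.9, 0 → best response Left.
Player 3 against (U, Left): payoffs 2.6, 4.2, 1.7 → best response M.
Player 3 against (U, Right): payoffs 0.3, 0.4, 4.8 → best response B.
Player 3 against (D, Left): payoffs 5.6, 2.7, 1.9 → best response F.
Player 3 against (D, Right): payoffs 3.4, 4.5, 1 → best response M.
No profile is a mutual best response for all players.

No pure-strategy Nash equilibrium.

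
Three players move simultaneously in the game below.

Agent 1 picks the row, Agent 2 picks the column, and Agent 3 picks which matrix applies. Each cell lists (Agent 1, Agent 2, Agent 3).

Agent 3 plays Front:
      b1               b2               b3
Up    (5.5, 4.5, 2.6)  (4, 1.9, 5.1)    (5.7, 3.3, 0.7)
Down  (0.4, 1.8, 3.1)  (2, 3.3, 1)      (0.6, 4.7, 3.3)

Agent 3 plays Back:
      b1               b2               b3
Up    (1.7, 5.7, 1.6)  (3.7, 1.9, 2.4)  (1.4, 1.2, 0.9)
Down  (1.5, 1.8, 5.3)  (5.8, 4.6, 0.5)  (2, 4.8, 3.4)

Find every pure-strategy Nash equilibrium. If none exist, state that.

Pure-strategy Nash equilibria: (Up, b1, Front); (Down, b3, Back)

(Up, b1, Front): Agent 1 gets 5.5, best alternative 0.4; Agent 2 gets 4.5, best alternative 3.3; Agent 3 gets 2.6, best alternative 1.6. No profitable deviation — NE.
(Up, b1, Back): Agent 3 can switch to Front (1.6 → 2.6). Not NE.
(Up, b2, Front): Agent 2 can switch to b1 (1.9 → 4.5). Not NE.
(Up, b2, Back): Agent 1 can switch to Down (3.7 → 5.8). Not NE.
(Up, b3, Front): Agent 2 can switch to b1 (3.3 → 4.5). Not NE.
(Up, b3, Back): Agent 1 can switch to Down (1.4 → 2). Not NE.
(Down, b1, Front): Agent 1 can switch to Up (0.4 → 5.5). Not NE.
(Down, b1, Back): Agent 1 can switch to Up (1.5 → 1.7). Not NE.
(Down, b2, Front): Agent 1 can switch to Up (2 → 4). Not NE.
(Down, b2, Back): Agent 2 can switch to b3 (4.6 → 4.8). Not NE.
(Down, b3, Front): Agent 1 can switch to Up (0.6 → 5.7). Not NE.
(Down, b3, Back): Agent 1 gets 2, best alternative 1.4; Agent 2 gets 4.8, best alternative 4.6; Agent 3 gets 3.4, best alternative 3.3. No profitable deviation — NE.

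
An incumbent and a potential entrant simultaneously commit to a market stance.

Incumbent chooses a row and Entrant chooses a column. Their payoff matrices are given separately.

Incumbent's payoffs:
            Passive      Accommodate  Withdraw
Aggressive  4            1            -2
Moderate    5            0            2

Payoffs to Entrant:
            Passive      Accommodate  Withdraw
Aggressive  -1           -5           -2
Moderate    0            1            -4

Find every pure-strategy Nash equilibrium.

none

(Aggressive, Passive): Incumbent can switch to Moderate (4 → 5). Not NE.
(Aggressive, Accommodate): Entrant can switch to Passive (-5 → -1). Not NE.
(Aggressive, Withdraw): Incumbent can switch to Moderate (-2 → 2). Not NE.
(Moderate, Passive): Entrant can switch to Accommodate (0 → 1). Not NE.
(Moderate, Accommodate): Incumbent can switch to Aggressive (0 → 1). Not NE.
(Moderate, Withdraw): Entrant can switch to Passive (-4 → 0). Not NE.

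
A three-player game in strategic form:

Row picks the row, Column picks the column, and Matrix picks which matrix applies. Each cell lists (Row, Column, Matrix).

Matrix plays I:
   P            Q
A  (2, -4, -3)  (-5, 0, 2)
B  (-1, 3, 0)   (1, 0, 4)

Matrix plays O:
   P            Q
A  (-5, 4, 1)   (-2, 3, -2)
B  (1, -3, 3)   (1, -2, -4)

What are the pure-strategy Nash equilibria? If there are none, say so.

No pure-strategy Nash equilibrium.

For each player, find the best response to each opponent profile; mutual best responses are the pure NE.
Row against (P, I): payoffs 2, -1 → best response A.
Row against (P, O): payoffs -5, 1 → best response B.
Row against (Q, I): payoffs -5, 1 → best response B.
Row against (Q, O): payoffs -2, 1 → best response B.
Column against (A, I): payoffs -4, 0 → best response Q.
Column against (A, O): payoffs 4, 3 → best response P.
Column against (B, I): payoffs 3, 0 → best response P.
Column against (B, O): payoffs -3, -2 → best response Q.
Matrix against (A, P): payoffs -3, 1 → best response O.
Matrix against (A, Q): payoffs 2, -2 → best response I.
Matrix against (B, P): payoffs 0, 3 → best response O.
Matrix against (B, Q): payoffs 4, -4 → best response I.
No profile is a mutual best response for all players.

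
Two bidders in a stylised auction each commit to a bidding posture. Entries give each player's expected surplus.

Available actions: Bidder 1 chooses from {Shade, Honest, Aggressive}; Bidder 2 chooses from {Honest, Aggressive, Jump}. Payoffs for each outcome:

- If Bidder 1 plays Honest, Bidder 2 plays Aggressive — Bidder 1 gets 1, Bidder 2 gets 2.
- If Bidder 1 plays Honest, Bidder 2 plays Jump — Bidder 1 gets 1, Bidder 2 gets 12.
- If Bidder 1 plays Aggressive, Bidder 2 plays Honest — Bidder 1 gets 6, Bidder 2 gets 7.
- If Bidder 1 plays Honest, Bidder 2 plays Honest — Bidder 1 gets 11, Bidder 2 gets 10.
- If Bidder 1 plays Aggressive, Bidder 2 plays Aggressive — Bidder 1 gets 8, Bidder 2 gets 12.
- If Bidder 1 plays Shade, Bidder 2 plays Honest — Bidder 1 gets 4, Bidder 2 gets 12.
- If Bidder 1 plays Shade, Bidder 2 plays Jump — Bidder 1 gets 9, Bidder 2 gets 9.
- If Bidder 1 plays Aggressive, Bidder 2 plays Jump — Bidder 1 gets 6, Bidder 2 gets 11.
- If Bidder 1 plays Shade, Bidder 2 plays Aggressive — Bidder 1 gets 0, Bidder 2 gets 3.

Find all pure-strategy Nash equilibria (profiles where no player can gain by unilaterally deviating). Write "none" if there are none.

(Aggressive, Aggressive)

(Shade, Honest): Bidder 1 can switch to Honest (4 → 11). Not NE.
(Shade, Aggressive): Bidder 1 can switch to Honest (0 → 1). Not NE.
(Shade, Jump): Bidder 2 can switch to Honest (9 → 12). Not NE.
(Honest, Honest): Bidder 2 can switch to Jump (10 → 12). Not NE.
(Honest, Aggressive): Bidder 1 can switch to Aggressive (1 → 8). Not NE.
(Honest, Jump): Bidder 1 can switch to Shade (1 → 9). Not NE.
(Aggressive, Honest): Bidder 1 can switch to Honest (6 → 11). Not NE.
(Aggressive, Aggressive): Bidder 1 gets 8, best alternative 1; Bidder 2 gets 12, best alternative 11. No profitable deviation — NE.
(Aggressive, Jump): Bidder 1 can switch to Shade (6 → 9). Not NE.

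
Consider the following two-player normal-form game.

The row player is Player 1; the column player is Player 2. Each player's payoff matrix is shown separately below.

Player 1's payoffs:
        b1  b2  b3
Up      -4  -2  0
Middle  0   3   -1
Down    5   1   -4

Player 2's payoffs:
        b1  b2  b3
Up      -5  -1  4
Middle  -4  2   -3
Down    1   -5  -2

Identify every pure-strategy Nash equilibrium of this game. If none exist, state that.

For each player, find the best response to each opponent profile; mutual best responses are the pure NE.
Player 1 against b1: payoffs -4, 0, 5 → best response Down.
Player 1 against b2: payoffs -2, 3, 1 → best response Middle.
Player 1 against b3: payoffs 0, -1, -4 → best response Up.
Player 2 against Up: payoffs -5, -1, 4 → best response b3.
Player 2 against Middle: payoffs -4, 2, -3 → best response b2.
Player 2 against Down: payoffs 1, -5, -2 → best response b1.
Mutual best responses: (Up, b3); (Middle, b2); (Down, b1).

Pure-strategy Nash equilibria: (Up, b3); (Middle, b2); (Down, b1)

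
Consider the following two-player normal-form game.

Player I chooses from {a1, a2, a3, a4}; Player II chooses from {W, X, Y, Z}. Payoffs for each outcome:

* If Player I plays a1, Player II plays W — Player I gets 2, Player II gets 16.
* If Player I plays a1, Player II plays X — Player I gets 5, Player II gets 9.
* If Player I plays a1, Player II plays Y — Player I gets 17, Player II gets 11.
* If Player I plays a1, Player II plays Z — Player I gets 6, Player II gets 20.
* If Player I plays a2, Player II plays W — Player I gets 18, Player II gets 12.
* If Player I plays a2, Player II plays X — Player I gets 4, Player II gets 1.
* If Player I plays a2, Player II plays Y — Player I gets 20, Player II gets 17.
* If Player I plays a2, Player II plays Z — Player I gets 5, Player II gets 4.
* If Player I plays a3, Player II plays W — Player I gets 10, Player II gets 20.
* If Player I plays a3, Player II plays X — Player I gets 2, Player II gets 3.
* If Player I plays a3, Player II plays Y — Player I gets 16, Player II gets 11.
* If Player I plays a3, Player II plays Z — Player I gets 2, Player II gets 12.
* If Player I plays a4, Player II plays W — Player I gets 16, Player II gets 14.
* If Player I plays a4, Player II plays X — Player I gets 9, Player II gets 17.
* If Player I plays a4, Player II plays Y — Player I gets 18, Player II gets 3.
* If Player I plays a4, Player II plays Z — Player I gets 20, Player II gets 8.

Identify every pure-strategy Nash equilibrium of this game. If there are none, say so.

(a2, Y), (a4, X)

For each strategy profile, look for a profitable unilateral deviation.
(a1, W): Player I can switch to a2 (2 → 18). Not NE.
(a1, X): Player I can switch to a4 (5 → 9). Not NE.
(a1, Y): Player I can switch to a2 (17 → 20). Not NE.
(a1, Z): Player I can switch to a4 (6 → 20). Not NE.
(a2, W): Player II can switch to Y (12 → 17). Not NE.
(a2, X): Player I can switch to a1 (4 → 5). Not NE.
(a2, Y): Player I gets 20, best alternative 18; Player II gets 17, best alternative 12. No profitable deviation — NE.
(a2, Z): Player I can switch to a1 (5 → 6). Not NE.
(a3, W): Player I can switch to a2 (10 → 18). Not NE.
(a4, X): Player I gets 9, best alternative 5; Player II gets 17, best alternative 14. No profitable deviation — NE.
(The remaining 6 profiles each have a profitable deviation by the same check.)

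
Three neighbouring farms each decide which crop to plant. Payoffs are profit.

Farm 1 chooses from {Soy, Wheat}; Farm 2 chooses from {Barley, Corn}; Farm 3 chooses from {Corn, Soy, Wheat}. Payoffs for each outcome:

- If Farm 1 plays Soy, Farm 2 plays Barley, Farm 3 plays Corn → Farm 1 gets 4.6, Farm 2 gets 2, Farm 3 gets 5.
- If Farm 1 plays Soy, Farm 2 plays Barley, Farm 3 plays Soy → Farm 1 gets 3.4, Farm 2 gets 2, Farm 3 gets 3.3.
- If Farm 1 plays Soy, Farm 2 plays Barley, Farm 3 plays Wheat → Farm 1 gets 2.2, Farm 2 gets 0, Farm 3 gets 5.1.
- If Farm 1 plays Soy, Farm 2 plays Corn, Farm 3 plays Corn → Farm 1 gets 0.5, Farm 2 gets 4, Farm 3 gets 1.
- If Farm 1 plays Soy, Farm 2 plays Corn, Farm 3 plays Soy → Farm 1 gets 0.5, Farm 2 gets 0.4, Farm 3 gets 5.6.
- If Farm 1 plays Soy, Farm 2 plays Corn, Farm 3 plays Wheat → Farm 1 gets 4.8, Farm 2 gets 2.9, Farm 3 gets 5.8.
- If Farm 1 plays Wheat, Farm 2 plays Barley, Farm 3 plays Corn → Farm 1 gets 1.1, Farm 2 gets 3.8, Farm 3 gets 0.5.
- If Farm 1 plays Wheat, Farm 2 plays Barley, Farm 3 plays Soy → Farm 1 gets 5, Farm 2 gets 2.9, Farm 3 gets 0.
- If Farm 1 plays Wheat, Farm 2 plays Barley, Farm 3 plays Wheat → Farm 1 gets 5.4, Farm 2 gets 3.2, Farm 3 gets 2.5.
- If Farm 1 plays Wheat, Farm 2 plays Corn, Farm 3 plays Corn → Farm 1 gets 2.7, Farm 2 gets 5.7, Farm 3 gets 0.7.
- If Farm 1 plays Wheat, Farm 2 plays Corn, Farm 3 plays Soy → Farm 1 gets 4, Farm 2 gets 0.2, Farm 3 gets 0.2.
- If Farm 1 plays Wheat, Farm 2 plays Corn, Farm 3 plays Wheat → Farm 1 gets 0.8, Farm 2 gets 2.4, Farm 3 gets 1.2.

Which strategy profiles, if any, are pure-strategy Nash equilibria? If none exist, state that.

The pure Nash equilibria are (Soy, Corn, Wheat) and (Wheat, Barley, Wheat).

Farm 1 against (Barley, Corn): payoffs 4.6, 1.1 → best response Soy.
Farm 1 against (Barley, Soy): payoffs 3.4, 5 → best response Wheat.
Farm 1 against (Barley, Wheat): payoffs 2.2, 5.4 → best response Wheat.
Farm 1 against (Corn, Corn): payoffs 0.5, 2.7 → best response Wheat.
Farm 1 against (Corn, Soy): payoffs 0.5, 4 → best response Wheat.
Farm 1 against (Corn, Wheat): payoffs 4.8, 0.8 → best response Soy.
Farm 2 against (Soy, Corn): payoffs 2, 4 → best response Corn.
Farm 2 against (Soy, Soy): payoffs 2, 0.4 → best response Barley.
Farm 2 against (Soy, Wheat): payoffs 0, 2.9 → best response Corn.
Farm 2 against (Wheat, Corn): payoffs 3.8, 5.7 → best response Corn.
Farm 2 against (Wheat, Soy): payoffs 2.9, 0.2 → best response Barley.
Farm 2 against (Wheat, Wheat): payoffs 3.2, 2.4 → best response Barley.
Farm 3 against (Soy, Barley): payoffs 5, 3.3, 5.1 → best response Wheat.
Farm 3 against (Soy, Corn): payoffs 1, 5.6, 5.8 → best response Wheat.
Farm 3 against (Wheat, Barley): payoffs 0.5, 0, 2.5 → best response Wheat.
Farm 3 against (Wheat, Corn): payoffs 0.7, 0.2, 1.2 → best response Wheat.
Mutual best responses: (Soy, Corn, Wheat); (Wheat, Barley, Wheat).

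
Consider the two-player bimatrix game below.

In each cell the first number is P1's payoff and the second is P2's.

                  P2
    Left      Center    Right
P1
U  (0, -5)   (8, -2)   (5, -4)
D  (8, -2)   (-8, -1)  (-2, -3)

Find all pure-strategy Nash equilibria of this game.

P1 against Left: payoffs 0, 8 → best response D.
P1 against Center: payoffs 8, -8 → best response U.
P1 against Right: payoffs 5, -2 → best response U.
P2 against U: payoffs -5, -2, -4 → best response Center.
P2 against D: payoffs -2, -1, -3 → best response Center.
Mutual best responses: (U, Center).

The unique pure-strategy Nash equilibrium is (U, Center).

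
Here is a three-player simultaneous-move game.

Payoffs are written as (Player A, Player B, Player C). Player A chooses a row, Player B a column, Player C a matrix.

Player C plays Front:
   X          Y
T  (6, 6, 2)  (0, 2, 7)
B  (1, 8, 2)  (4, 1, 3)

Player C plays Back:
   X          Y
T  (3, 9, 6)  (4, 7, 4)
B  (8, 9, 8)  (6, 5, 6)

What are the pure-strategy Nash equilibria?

(T, X, Front): Player C can switch to Back (2 → 6). Not NE.
(T, X, Back): Player A can switch to B (3 → 8). Not NE.
(T, Y, Front): Player A can switch to B (0 → 4). Not NE.
(T, Y, Back): Player A can switch to B (4 → 6). Not NE.
(B, X, Front): Player A can switch to T (1 → 6). Not NE.
(B, X, Back): Player A gets 8, best alternative 3; Player B gets 9, best alternative 5; Player C gets 8, best alternative 2. No profitable deviation — NE.
(B, Y, Front): Player B can switch to X (1 → 8). Not NE.
(B, Y, Back): Player B can switch to X (5 → 9). Not NE.

(B, X, Back)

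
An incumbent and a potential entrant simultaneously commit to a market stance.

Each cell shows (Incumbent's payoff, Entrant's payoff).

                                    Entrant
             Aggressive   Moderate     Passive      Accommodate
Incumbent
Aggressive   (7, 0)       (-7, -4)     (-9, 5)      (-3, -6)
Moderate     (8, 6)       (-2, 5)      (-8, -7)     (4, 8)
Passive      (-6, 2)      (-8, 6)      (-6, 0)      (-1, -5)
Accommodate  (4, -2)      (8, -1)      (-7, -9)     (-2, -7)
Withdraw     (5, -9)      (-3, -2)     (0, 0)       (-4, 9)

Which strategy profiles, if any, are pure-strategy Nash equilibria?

The pure Nash equilibria are (Moderate, Accommodate) and (Accommodate, Moderate).

Mark each player's best response to every combination of opponents' strategies; a profile where every player is best-responding is a pure Nash equilibrium.
Incumbent against Aggressive: payoffs 7, 8, -6, 4, 5 → best response Moderate.
Incumbent against Moderate: payoffs -7, -2, -8, 8, -3 → best response Accommodate.
Incumbent against Passive: payoffs -9, -8, -6, -7, 0 → best response Withdraw.
Incumbent against Accommodate: payoffs -3, 4, -1, -2, -4 → best response Moderate.
Entrant against Aggressive: payoffs 0, -4, 5, -6 → best response Passive.
Entrant against Moderate: payoffs 6, 5, -7, 8 → best response Accommodate.
Entrant against Passive: payoffs 2, 6, 0, -5 → best response Moderate.
Entrant against Accommodate: payoffs -2, -1, -9, -7 → best response Moderate.
Entrant against Withdraw: payoffs -9, -2, 0, 9 → best response Accommodate.
Mutual best responses: (Moderate, Accommodate); (Accommodate, Moderate).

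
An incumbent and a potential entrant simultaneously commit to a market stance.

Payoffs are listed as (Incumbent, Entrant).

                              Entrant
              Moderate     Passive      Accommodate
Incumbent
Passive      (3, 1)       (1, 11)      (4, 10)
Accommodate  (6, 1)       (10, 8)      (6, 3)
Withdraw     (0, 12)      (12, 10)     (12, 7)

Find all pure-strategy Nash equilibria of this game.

(Passive, Moderate): Incumbent can switch to Accommodate (3 → 6). Not NE.
(Passive, Passive): Incumbent can switch to Accommodate (1 → 10). Not NE.
(Passive, Accommodate): Incumbent can switch to Accommodate (4 → 6). Not NE.
(Accommodate, Moderate): Entrant can switch to Passive (1 → 8). Not NE.
(Accommodate, Passive): Incumbent can switch to Withdraw (10 → 12). Not NE.
(Accommodate, Accommodate): Incumbent can switch to Withdraw (6 → 12). Not NE.
(Withdraw, Moderate): Incumbent can switch to Passive (0 → 3). Not NE.
(Withdraw, Passive): Entrant can switch to Moderate (10 → 12). Not NE.
(Withdraw, Accommodate): Entrant can switch to Moderate (7 → 12). Not NE.

There is no pure-strategy Nash equilibrium.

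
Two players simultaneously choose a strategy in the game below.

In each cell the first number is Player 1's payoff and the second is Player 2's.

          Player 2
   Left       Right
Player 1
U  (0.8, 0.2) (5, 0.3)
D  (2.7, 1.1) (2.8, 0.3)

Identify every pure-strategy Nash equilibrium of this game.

Pure-strategy Nash equilibria: (U, Right), (D, Left)

For each strategy profile, look for a profitable unilateral deviation.
(U, Left): Player 1 can switch to D (0.8 → 2.7). Not NE.
(U, Right): Player 1 gets 5, best alternative 2.8; Player 2 gets 0.3, best alternative 0.2. No profitable deviation — NE.
(D, Left): Player 1 gets 2.7, best alternative 0.8; Player 2 gets 1.1, best alternative 0.3. No profitable deviation — NE.
(D, Right): Player 1 can switch to U (2.8 → 5). Not NE.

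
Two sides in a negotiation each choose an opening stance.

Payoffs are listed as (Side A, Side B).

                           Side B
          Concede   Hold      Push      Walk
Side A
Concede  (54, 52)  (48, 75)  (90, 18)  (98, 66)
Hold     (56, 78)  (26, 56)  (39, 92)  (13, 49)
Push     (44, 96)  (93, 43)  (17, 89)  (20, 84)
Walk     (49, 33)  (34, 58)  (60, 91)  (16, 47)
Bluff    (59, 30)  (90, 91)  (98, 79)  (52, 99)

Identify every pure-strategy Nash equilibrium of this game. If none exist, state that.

(Concede, Concede): Side A can switch to Hold (54 → 56). Not NE.
(Concede, Hold): Side A can switch to Push (48 → 93). Not NE.
(Concede, Push): Side A can switch to Bluff (90 → 98). Not NE.
(Concede, Walk): Side B can switch to Hold (66 → 75). Not NE.
(Hold, Concede): Side A can switch to Bluff (56 → 59). Not NE.
(Hold, Hold): Side A can switch to Concede (26 → 48). Not NE.
(Hold, Push): Side A can switch to Concede (39 → 90). Not NE.
(Hold, Walk): Side A can switch to Concede (13 → 98). Not NE.
(Push, Concede): Side A can switch to Concede (44 → 54). Not NE.
(Push, Hold): Side B can switch to Concede (43 → 96). Not NE.
(The remaining 10 profiles each have a profitable deviation by the same check.)

none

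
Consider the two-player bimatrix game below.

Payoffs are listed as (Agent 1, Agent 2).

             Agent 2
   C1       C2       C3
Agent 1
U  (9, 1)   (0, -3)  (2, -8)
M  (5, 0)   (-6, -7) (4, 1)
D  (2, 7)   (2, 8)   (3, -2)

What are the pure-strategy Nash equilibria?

Pure-strategy Nash equilibria: (U, C1) and (M, C3) and (D, C2)

Agent 1 against C1: payoffs 9, 5, 2 → best response U.
Agent 1 against C2: payoffs 0, -6, 2 → best response D.
Agent 1 against C3: payoffs 2, 4, 3 → best response M.
Agent 2 against U: payoffs 1, -3, -8 → best response C1.
Agent 2 against M: payoffs 0, -7, 1 → best response C3.
Agent 2 against D: payoffs 7, 8, -2 → best response C2.
Mutual best responses: (U, C1); (M, C3); (D, C2).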